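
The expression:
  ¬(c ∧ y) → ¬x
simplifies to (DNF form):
(c ∧ y) ∨ ¬x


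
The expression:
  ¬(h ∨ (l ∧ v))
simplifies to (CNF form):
¬h ∧ (¬l ∨ ¬v)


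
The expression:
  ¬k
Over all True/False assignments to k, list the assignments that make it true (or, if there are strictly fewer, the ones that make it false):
is true only for:
  k=False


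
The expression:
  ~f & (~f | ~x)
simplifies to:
~f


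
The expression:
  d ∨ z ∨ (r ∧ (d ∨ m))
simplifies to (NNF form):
d ∨ z ∨ (m ∧ r)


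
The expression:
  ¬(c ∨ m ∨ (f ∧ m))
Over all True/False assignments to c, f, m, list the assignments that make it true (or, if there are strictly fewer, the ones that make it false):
is true only for:
  c=False, f=False, m=False;
  c=False, f=True, m=False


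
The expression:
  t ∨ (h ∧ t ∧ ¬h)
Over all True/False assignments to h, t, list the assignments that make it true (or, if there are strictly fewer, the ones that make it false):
is true only for:
  h=False, t=True;
  h=True, t=True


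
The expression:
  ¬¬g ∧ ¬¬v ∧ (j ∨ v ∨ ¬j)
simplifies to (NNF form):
g ∧ v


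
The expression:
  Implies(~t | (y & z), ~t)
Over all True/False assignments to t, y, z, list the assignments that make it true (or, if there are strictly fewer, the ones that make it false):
is false only for:
  t=True, y=True, z=True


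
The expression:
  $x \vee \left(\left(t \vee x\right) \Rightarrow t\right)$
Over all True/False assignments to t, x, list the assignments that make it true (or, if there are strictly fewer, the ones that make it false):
is always true.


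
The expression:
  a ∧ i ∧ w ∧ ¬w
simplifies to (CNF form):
False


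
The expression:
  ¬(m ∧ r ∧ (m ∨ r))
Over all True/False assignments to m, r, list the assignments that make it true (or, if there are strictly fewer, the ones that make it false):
is false only for:
  m=True, r=True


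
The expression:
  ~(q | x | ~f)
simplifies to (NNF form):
f & ~q & ~x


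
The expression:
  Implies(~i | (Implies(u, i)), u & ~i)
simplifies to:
u & ~i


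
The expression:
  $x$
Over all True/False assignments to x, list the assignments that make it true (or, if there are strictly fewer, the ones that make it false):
is true only for:
  x=True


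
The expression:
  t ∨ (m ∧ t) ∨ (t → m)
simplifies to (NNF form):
True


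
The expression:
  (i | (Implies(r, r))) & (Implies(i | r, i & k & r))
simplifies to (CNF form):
(i | ~r) & (k | ~r) & (r | ~i)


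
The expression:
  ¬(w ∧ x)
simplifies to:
¬w ∨ ¬x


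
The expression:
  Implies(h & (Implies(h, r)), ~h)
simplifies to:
~h | ~r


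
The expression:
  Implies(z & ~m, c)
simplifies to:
c | m | ~z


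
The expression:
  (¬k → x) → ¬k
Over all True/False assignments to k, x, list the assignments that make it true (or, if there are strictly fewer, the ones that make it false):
is true only for:
  k=False, x=False;
  k=False, x=True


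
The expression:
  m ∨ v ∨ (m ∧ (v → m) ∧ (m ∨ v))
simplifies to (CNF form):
m ∨ v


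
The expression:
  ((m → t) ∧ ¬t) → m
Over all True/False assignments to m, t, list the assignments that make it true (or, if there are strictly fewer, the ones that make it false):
is false only for:
  m=False, t=False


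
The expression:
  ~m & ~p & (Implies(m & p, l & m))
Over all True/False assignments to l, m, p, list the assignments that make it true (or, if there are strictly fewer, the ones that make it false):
is true only for:
  l=False, m=False, p=False;
  l=True, m=False, p=False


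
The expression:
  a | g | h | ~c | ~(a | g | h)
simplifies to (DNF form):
True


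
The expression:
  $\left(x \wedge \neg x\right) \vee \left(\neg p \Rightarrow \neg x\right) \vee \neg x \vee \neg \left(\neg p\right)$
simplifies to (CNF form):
$p \vee \neg x$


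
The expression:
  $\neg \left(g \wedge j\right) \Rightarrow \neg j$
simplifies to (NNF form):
$g \vee \neg j$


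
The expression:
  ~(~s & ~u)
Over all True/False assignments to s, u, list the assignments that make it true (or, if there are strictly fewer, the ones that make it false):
is false only for:
  s=False, u=False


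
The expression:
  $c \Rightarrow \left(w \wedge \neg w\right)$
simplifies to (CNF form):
$\neg c$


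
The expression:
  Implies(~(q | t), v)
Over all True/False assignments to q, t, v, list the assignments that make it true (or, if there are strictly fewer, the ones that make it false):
is false only for:
  q=False, t=False, v=False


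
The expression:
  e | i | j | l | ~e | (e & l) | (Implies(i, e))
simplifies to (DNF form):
True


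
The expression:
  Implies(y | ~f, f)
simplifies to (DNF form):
f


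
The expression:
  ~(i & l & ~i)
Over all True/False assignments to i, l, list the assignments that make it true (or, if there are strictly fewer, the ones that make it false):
is always true.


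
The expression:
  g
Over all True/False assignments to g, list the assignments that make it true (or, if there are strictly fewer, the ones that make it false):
is true only for:
  g=True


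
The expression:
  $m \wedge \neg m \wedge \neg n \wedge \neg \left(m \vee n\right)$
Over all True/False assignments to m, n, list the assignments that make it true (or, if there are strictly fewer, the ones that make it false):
is never true.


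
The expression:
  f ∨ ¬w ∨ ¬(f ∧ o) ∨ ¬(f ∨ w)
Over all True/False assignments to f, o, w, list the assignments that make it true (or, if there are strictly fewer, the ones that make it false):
is always true.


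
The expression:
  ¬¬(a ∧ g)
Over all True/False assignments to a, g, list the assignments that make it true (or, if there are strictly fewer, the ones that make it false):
is true only for:
  a=True, g=True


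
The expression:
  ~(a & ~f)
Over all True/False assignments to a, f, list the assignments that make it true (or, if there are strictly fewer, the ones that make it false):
is false only for:
  a=True, f=False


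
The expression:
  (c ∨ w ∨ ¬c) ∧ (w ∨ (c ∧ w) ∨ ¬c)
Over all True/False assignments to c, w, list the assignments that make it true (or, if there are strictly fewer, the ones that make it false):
is false only for:
  c=True, w=False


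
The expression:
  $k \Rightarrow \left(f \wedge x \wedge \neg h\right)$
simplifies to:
$\left(f \wedge x \wedge \neg h\right) \vee \neg k$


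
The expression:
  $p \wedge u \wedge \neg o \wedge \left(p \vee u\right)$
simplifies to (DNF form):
$p \wedge u \wedge \neg o$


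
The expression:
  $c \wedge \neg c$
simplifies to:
$\text{False}$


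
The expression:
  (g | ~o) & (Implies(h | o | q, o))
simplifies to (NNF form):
(g & o) | (~h & ~o & ~q)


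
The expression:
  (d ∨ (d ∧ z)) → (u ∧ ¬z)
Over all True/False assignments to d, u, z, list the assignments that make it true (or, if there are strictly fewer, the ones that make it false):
is false only for:
  d=True, u=False, z=False;
  d=True, u=False, z=True;
  d=True, u=True, z=True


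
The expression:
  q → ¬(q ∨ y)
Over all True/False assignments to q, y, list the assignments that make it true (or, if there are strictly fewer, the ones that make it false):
is true only for:
  q=False, y=False;
  q=False, y=True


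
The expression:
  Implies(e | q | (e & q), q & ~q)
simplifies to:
~e & ~q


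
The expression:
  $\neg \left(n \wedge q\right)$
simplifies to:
$\neg n \vee \neg q$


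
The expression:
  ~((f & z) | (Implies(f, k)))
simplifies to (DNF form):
f & ~k & ~z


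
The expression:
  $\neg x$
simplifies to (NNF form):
$\neg x$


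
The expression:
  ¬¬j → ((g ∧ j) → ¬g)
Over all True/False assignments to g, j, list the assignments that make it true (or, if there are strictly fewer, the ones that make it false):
is false only for:
  g=True, j=True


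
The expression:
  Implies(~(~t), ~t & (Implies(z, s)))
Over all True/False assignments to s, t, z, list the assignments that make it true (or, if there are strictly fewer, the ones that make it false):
is true only for:
  s=False, t=False, z=False;
  s=False, t=False, z=True;
  s=True, t=False, z=False;
  s=True, t=False, z=True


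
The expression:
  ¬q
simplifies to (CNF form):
¬q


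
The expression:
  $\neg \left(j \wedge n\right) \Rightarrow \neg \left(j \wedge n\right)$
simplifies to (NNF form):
$\text{True}$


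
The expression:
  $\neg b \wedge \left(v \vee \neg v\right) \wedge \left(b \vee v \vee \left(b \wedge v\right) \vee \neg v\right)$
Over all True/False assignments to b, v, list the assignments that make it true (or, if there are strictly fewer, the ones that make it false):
is true only for:
  b=False, v=False;
  b=False, v=True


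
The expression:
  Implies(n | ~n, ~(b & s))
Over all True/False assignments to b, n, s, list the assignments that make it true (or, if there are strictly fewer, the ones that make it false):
is false only for:
  b=True, n=False, s=True;
  b=True, n=True, s=True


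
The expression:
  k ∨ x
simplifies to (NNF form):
k ∨ x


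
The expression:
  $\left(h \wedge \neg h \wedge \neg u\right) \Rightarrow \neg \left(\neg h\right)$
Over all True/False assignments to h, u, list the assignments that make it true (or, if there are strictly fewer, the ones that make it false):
is always true.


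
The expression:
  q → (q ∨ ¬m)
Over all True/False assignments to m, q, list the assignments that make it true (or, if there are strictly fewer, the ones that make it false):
is always true.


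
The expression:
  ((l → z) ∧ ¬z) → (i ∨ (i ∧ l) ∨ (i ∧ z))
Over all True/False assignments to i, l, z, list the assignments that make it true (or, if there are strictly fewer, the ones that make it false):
is false only for:
  i=False, l=False, z=False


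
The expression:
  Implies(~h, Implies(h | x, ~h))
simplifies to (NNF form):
True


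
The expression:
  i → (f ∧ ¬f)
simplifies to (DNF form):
¬i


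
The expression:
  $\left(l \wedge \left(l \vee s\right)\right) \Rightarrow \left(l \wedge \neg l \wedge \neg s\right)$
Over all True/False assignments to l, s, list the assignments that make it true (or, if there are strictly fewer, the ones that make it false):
is true only for:
  l=False, s=False;
  l=False, s=True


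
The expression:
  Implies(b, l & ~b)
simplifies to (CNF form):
~b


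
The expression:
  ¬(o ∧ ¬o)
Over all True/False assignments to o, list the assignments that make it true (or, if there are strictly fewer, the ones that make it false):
is always true.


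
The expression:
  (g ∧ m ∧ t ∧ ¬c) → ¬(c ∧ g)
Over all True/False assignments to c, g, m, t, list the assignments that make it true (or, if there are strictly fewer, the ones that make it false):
is always true.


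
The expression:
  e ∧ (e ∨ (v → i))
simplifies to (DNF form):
e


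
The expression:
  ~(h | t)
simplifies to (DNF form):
~h & ~t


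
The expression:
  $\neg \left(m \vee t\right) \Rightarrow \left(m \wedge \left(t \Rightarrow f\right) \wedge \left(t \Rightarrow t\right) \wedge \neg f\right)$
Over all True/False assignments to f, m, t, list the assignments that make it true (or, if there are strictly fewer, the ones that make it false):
is false only for:
  f=False, m=False, t=False;
  f=True, m=False, t=False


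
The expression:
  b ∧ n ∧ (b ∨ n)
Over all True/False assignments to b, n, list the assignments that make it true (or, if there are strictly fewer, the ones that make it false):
is true only for:
  b=True, n=True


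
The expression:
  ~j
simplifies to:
~j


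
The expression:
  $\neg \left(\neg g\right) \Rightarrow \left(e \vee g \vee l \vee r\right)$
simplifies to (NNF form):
$\text{True}$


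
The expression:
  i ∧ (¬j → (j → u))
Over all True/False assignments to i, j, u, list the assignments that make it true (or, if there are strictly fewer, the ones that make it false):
is true only for:
  i=True, j=False, u=False;
  i=True, j=False, u=True;
  i=True, j=True, u=False;
  i=True, j=True, u=True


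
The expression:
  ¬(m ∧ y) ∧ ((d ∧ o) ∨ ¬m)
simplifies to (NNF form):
(d ∧ o ∧ ¬y) ∨ ¬m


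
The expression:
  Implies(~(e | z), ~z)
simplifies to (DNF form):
True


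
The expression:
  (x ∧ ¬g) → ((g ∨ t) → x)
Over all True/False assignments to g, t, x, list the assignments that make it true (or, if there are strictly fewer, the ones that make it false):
is always true.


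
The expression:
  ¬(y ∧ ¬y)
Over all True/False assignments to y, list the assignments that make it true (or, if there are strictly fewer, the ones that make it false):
is always true.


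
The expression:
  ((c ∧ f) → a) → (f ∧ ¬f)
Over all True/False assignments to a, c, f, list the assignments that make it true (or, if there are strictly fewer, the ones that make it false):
is true only for:
  a=False, c=True, f=True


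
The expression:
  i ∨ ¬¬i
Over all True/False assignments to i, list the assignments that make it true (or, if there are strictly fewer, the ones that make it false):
is true only for:
  i=True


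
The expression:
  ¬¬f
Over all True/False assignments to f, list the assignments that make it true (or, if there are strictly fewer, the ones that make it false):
is true only for:
  f=True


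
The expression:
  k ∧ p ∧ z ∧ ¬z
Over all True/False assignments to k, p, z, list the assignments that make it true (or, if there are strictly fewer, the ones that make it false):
is never true.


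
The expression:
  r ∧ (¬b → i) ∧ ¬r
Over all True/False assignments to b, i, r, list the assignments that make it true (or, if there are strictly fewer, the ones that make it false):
is never true.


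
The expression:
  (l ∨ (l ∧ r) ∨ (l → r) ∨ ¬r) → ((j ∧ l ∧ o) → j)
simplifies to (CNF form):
True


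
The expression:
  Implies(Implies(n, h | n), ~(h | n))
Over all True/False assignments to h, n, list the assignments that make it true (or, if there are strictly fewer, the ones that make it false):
is true only for:
  h=False, n=False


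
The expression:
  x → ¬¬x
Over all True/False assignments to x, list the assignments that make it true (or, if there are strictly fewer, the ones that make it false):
is always true.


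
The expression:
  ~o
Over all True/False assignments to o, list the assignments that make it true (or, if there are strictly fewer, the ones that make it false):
is true only for:
  o=False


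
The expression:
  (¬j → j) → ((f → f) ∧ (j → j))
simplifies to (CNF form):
True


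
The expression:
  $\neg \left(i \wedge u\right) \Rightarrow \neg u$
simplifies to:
$i \vee \neg u$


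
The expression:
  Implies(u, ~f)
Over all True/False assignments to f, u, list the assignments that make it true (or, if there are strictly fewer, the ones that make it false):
is false only for:
  f=True, u=True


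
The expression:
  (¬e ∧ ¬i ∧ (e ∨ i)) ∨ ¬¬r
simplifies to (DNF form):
r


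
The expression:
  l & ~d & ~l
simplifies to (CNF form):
False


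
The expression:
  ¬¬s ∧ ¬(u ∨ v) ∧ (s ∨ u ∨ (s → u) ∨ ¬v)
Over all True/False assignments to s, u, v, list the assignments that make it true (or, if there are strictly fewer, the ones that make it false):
is true only for:
  s=True, u=False, v=False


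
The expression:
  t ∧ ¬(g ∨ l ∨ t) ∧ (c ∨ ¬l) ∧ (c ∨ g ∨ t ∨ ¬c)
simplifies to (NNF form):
False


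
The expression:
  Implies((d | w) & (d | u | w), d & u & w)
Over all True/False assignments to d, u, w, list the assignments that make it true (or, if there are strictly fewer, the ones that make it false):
is true only for:
  d=False, u=False, w=False;
  d=False, u=True, w=False;
  d=True, u=True, w=True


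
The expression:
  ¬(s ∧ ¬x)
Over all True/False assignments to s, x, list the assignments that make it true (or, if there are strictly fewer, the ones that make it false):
is false only for:
  s=True, x=False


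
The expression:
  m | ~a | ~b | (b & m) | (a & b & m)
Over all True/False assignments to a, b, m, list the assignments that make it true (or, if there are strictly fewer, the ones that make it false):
is false only for:
  a=True, b=True, m=False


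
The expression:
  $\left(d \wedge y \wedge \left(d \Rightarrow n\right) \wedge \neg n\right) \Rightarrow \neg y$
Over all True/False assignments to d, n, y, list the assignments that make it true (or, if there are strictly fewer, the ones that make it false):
is always true.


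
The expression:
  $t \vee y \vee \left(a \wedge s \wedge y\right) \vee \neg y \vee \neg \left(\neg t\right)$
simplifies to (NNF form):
$\text{True}$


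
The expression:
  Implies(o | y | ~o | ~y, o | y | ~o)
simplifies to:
True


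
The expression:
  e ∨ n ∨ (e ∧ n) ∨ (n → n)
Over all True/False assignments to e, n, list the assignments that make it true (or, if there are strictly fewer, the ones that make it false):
is always true.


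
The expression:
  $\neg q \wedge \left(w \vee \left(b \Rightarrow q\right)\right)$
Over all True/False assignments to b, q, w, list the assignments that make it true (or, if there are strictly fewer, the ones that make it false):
is true only for:
  b=False, q=False, w=False;
  b=False, q=False, w=True;
  b=True, q=False, w=True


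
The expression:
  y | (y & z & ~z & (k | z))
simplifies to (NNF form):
y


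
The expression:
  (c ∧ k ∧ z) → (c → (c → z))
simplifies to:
True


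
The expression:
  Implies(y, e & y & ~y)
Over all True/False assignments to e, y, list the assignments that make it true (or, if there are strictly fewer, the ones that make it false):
is true only for:
  e=False, y=False;
  e=True, y=False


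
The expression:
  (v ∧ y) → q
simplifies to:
q ∨ ¬v ∨ ¬y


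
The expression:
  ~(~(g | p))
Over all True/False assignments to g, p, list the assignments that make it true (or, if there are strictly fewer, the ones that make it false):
is false only for:
  g=False, p=False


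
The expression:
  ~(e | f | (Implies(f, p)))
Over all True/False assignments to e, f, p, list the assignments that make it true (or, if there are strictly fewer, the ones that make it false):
is never true.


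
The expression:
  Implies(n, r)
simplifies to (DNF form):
r | ~n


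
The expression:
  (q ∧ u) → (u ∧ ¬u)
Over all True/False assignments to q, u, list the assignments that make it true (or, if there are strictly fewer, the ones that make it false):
is false only for:
  q=True, u=True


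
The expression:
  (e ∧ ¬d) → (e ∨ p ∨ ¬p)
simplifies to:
True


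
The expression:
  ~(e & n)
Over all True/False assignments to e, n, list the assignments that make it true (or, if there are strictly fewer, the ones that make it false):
is false only for:
  e=True, n=True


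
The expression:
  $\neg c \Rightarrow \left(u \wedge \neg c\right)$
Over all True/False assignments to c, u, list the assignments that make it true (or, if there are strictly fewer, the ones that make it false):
is false only for:
  c=False, u=False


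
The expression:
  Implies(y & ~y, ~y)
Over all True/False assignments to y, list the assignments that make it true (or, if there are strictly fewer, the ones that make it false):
is always true.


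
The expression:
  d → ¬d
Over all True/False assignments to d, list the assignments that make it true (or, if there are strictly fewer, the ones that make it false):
is true only for:
  d=False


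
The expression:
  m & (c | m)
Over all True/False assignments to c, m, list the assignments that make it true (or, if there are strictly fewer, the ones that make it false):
is true only for:
  c=False, m=True;
  c=True, m=True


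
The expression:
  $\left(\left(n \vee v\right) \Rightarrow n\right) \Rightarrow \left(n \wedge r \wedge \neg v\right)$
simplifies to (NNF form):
$\left(v \wedge \neg n\right) \vee \left(n \wedge r \wedge \neg v\right)$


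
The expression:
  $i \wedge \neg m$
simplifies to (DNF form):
$i \wedge \neg m$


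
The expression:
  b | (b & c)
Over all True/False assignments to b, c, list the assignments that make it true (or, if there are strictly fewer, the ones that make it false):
is true only for:
  b=True, c=False;
  b=True, c=True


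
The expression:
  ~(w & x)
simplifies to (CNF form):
~w | ~x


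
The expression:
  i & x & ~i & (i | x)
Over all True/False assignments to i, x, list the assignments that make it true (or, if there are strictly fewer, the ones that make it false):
is never true.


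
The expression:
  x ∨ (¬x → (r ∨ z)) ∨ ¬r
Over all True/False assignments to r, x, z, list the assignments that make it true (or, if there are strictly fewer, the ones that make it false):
is always true.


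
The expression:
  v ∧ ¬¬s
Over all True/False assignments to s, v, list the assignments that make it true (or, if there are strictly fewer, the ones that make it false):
is true only for:
  s=True, v=True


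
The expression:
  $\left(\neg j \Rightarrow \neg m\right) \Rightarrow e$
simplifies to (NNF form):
$e \vee \left(m \wedge \neg j\right)$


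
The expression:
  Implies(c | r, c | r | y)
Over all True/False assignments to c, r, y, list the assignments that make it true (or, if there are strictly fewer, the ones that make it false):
is always true.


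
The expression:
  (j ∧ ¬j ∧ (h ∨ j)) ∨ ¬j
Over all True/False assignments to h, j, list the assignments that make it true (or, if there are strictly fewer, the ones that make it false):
is true only for:
  h=False, j=False;
  h=True, j=False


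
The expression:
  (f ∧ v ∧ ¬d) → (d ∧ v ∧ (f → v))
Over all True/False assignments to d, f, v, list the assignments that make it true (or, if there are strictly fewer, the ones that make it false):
is false only for:
  d=False, f=True, v=True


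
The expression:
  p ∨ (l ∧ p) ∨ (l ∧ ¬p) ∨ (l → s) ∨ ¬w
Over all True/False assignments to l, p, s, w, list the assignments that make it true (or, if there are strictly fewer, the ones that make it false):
is always true.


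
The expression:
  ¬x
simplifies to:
¬x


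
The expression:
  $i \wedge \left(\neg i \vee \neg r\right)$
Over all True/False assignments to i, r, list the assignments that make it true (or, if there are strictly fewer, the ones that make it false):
is true only for:
  i=True, r=False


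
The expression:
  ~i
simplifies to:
~i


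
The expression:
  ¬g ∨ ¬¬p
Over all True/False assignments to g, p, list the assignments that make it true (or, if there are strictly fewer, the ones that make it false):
is false only for:
  g=True, p=False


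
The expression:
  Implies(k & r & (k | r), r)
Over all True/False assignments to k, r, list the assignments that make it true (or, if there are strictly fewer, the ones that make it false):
is always true.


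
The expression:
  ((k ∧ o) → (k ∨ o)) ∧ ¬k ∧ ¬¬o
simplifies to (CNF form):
o ∧ ¬k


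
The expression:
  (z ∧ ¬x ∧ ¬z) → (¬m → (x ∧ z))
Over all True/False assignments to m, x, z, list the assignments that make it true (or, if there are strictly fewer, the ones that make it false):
is always true.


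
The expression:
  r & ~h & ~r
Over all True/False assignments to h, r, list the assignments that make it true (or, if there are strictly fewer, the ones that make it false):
is never true.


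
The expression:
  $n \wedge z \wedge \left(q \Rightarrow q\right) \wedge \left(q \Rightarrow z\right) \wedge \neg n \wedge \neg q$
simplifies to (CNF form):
$\text{False}$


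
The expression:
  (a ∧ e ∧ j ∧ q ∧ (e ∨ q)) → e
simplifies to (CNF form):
True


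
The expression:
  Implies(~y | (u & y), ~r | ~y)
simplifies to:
~r | ~u | ~y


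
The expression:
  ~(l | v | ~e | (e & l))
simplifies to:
e & ~l & ~v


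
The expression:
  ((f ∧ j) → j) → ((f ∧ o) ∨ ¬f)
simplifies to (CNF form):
o ∨ ¬f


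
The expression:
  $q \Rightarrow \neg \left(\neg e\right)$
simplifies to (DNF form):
$e \vee \neg q$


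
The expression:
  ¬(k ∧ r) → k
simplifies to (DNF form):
k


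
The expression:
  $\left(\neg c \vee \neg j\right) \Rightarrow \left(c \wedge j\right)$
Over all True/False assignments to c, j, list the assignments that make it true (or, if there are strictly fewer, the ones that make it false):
is true only for:
  c=True, j=True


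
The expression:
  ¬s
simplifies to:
¬s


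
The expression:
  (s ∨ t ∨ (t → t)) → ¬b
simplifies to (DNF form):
¬b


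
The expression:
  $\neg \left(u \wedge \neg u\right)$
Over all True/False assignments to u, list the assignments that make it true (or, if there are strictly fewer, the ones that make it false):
is always true.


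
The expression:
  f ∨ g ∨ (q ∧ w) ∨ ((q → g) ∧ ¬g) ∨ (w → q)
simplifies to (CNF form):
True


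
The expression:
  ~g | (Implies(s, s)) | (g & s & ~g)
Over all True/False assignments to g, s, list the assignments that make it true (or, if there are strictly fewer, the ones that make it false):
is always true.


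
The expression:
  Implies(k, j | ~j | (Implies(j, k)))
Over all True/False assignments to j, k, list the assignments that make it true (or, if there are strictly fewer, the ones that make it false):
is always true.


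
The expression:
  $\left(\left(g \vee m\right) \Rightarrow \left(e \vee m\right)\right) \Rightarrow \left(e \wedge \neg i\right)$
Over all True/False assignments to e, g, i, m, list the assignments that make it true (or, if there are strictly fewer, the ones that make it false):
is true only for:
  e=False, g=True, i=False, m=False;
  e=False, g=True, i=True, m=False;
  e=True, g=False, i=False, m=False;
  e=True, g=False, i=False, m=True;
  e=True, g=True, i=False, m=False;
  e=True, g=True, i=False, m=True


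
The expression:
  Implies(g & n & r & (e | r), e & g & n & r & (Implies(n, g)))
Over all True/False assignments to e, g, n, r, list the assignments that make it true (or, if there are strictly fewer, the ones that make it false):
is false only for:
  e=False, g=True, n=True, r=True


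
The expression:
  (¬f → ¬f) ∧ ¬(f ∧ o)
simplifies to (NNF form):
¬f ∨ ¬o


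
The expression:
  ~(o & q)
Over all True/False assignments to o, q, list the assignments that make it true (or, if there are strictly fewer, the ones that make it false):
is false only for:
  o=True, q=True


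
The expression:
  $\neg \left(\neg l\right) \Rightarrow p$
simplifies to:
$p \vee \neg l$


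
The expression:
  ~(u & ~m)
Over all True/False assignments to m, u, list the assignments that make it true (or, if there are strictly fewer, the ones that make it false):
is false only for:
  m=False, u=True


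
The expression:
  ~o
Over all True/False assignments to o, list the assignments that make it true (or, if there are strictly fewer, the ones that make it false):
is true only for:
  o=False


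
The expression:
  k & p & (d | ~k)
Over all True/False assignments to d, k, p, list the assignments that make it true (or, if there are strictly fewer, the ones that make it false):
is true only for:
  d=True, k=True, p=True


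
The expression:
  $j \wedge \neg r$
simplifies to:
$j \wedge \neg r$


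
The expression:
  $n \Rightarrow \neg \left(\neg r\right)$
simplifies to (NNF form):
$r \vee \neg n$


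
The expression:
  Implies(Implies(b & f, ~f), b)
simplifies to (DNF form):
b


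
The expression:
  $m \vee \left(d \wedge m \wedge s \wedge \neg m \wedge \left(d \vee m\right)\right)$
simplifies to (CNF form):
$m$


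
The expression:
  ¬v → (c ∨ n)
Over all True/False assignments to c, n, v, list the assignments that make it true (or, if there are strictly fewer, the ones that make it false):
is false only for:
  c=False, n=False, v=False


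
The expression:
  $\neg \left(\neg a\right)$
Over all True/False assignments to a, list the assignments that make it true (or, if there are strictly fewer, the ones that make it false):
is true only for:
  a=True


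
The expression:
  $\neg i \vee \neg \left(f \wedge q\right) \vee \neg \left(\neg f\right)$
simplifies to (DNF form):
$\text{True}$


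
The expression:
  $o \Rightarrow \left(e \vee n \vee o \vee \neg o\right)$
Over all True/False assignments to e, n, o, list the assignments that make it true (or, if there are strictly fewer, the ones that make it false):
is always true.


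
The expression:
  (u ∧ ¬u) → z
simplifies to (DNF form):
True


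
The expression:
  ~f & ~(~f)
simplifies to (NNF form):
False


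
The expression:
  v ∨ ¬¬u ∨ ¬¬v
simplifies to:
u ∨ v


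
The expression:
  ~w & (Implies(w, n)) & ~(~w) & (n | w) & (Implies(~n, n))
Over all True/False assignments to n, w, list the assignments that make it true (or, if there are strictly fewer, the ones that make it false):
is never true.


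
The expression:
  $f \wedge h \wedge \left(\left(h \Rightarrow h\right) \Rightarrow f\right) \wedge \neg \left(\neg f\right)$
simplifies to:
$f \wedge h$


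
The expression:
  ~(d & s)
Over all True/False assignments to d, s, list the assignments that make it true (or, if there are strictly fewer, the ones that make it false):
is false only for:
  d=True, s=True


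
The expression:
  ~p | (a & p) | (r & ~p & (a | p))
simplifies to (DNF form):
a | ~p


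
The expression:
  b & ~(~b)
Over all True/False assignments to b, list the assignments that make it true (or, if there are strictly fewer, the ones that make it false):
is true only for:
  b=True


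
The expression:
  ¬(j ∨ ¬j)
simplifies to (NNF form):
False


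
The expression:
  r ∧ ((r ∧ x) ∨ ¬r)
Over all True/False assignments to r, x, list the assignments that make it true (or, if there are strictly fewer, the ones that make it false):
is true only for:
  r=True, x=True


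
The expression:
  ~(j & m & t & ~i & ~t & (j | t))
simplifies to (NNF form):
True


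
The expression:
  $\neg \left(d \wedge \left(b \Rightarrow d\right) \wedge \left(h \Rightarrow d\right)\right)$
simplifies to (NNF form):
$\neg d$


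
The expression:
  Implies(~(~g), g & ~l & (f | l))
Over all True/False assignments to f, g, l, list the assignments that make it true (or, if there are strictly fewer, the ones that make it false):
is false only for:
  f=False, g=True, l=False;
  f=False, g=True, l=True;
  f=True, g=True, l=True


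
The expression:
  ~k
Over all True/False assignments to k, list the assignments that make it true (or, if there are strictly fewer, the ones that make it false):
is true only for:
  k=False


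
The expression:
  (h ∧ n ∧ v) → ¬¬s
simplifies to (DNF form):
s ∨ ¬h ∨ ¬n ∨ ¬v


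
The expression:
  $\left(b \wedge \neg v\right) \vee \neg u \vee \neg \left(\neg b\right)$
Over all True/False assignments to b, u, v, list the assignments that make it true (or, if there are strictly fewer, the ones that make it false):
is false only for:
  b=False, u=True, v=False;
  b=False, u=True, v=True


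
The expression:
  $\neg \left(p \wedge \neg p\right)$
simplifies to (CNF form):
$\text{True}$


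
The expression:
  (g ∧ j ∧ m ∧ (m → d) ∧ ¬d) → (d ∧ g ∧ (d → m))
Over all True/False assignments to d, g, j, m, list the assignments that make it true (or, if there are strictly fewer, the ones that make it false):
is always true.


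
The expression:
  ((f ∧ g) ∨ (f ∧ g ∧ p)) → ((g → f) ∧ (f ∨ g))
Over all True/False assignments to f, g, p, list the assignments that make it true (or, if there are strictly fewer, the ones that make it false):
is always true.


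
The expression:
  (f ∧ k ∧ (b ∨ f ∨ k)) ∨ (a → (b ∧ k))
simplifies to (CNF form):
(k ∨ ¬a) ∧ (b ∨ f ∨ ¬a)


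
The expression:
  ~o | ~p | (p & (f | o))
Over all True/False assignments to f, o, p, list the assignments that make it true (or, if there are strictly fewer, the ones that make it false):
is always true.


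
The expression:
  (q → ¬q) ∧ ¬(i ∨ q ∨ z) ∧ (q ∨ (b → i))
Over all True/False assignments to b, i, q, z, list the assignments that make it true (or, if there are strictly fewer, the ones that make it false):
is true only for:
  b=False, i=False, q=False, z=False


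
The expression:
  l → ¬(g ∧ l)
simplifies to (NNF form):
¬g ∨ ¬l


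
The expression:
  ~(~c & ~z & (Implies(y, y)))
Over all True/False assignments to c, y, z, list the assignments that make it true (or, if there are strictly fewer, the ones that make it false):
is false only for:
  c=False, y=False, z=False;
  c=False, y=True, z=False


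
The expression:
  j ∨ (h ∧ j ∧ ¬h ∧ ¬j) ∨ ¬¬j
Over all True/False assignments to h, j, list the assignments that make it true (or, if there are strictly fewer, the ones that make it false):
is true only for:
  h=False, j=True;
  h=True, j=True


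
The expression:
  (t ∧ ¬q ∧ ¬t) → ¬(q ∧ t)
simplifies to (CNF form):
True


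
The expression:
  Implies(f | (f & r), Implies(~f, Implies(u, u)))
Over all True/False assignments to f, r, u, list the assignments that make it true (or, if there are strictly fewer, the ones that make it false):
is always true.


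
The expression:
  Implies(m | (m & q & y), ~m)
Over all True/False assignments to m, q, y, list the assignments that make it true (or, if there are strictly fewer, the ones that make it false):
is true only for:
  m=False, q=False, y=False;
  m=False, q=False, y=True;
  m=False, q=True, y=False;
  m=False, q=True, y=True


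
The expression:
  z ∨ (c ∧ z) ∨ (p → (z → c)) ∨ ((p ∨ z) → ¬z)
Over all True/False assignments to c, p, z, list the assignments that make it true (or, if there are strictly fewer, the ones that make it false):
is always true.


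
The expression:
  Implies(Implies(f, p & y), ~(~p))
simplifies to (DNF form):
f | p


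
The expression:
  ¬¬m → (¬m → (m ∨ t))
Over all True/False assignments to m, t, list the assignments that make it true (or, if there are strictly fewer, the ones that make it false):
is always true.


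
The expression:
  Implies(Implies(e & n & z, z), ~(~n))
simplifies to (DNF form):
n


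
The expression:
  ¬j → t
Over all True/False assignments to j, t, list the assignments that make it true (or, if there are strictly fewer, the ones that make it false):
is false only for:
  j=False, t=False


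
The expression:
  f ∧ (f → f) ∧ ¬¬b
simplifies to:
b ∧ f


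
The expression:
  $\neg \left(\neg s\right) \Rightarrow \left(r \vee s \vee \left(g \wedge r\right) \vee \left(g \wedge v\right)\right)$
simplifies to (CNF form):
$\text{True}$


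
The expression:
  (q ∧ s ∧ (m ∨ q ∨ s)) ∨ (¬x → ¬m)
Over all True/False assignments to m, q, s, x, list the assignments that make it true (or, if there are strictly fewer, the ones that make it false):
is false only for:
  m=True, q=False, s=False, x=False;
  m=True, q=False, s=True, x=False;
  m=True, q=True, s=False, x=False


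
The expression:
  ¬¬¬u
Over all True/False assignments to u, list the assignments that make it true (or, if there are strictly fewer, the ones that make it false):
is true only for:
  u=False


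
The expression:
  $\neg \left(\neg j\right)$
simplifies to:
$j$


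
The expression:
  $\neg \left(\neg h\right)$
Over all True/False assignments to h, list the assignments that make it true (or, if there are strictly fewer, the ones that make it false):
is true only for:
  h=True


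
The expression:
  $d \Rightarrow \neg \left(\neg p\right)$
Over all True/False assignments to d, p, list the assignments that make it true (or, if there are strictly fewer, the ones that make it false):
is false only for:
  d=True, p=False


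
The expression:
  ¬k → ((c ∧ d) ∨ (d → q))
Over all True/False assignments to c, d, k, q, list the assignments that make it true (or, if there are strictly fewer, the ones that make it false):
is false only for:
  c=False, d=True, k=False, q=False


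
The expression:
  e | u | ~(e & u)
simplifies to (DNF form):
True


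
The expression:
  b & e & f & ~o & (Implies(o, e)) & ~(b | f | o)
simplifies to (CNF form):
False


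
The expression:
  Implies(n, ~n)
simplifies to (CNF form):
~n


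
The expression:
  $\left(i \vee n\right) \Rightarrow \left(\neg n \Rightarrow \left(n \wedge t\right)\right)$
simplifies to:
$n \vee \neg i$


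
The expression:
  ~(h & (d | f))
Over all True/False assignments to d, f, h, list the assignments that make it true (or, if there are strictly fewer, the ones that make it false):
is false only for:
  d=False, f=True, h=True;
  d=True, f=False, h=True;
  d=True, f=True, h=True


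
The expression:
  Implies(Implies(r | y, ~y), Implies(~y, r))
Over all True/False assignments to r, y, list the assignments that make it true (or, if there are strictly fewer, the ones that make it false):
is false only for:
  r=False, y=False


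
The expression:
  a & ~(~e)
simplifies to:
a & e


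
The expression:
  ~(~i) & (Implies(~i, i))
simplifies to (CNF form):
i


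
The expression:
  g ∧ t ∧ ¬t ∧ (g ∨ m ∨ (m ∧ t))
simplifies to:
False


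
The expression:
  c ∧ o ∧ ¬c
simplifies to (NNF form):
False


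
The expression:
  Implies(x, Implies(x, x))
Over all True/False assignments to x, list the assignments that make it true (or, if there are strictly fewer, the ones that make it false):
is always true.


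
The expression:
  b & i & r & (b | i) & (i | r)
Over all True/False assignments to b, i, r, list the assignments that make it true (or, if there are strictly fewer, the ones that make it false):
is true only for:
  b=True, i=True, r=True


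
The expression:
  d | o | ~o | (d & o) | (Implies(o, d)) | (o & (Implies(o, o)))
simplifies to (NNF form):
True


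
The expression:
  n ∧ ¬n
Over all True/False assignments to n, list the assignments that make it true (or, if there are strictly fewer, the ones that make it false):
is never true.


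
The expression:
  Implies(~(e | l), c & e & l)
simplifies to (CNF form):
e | l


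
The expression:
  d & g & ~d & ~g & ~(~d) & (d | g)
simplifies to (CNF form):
False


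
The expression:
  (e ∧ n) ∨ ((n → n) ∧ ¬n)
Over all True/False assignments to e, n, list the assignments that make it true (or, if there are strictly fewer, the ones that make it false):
is false only for:
  e=False, n=True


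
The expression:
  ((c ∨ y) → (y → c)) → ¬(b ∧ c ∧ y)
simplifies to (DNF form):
¬b ∨ ¬c ∨ ¬y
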